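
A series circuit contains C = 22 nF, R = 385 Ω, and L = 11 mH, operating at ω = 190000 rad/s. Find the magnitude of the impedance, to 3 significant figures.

1890 Ω

X_L = ωL = 2090 Ω
X_C = 1/(ωC) = 239 Ω
Net reactance X = X_L − X_C = 1850 Ω
Z = 385 + j1850 Ω
|Z| = √(385² + 1850²) = 1890 Ω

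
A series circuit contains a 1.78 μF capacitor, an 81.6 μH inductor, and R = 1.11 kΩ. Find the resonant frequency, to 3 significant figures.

ω₀ = 1/√(LC) = 1/√(8.16e-05 × 1.78e-06) = 82970 rad/s
f₀ = ω₀/(2π) = 13.2 kHz

13.2 kHz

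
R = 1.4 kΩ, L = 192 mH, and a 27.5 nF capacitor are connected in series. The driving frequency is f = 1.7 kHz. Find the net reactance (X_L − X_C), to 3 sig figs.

ω = 2πf = 10680 rad/s
X_L = ωL = 2050 Ω
X_C = 1/(ωC) = 3400 Ω
X = 2050 − 3400 = -1350 Ω

-1350 Ω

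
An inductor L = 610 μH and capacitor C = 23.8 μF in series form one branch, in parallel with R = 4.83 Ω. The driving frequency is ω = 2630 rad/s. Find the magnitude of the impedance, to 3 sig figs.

X_L = ωL = 1.60 Ω
X_C = 1/(ωC) = 16.0 Ω
Branch 1: Z₁ = R = 4.83 Ω
Branch 2 (series LC): Z₂ = j(X_L − X_C) = −j14.4 Ω
Parallel: Z = Z₁Z₂/(Z₁+Z₂), |Z| = 4.58 Ω, ∠Z = -18.6°

4.58 Ω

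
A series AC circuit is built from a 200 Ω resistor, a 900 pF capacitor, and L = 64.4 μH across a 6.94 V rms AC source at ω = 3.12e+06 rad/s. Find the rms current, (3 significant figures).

27.4 mA

X_L = ωL = 201 Ω
X_C = 1/(ωC) = 356 Ω
Net reactance X = X_L − X_C = -155 Ω
Z = 200 − j155 Ω
|Z| = √(200² + 155²) = 253 Ω
I = V/|Z| = 6.94/253 = 27.4 mA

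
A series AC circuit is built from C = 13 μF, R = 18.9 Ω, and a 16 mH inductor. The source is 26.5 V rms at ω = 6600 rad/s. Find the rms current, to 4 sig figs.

276.5 mA

X_L = ωL = 105.6 Ω
X_C = 1/(ωC) = 11.66 Ω
Net reactance X = X_L − X_C = 93.94 Ω
Z = 18.90 + j93.94 Ω
|Z| = √(18.90² + 93.94²) = 95.83 Ω
I = V/|Z| = 26.5/95.83 = 276.5 mA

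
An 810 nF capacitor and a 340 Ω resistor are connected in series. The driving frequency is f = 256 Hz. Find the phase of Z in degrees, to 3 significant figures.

-66.1°

ω = 2πf = 1608 rad/s
X_C = 1/(ωC) = 768 Ω
Z = 340 − j768 Ω
|Z| = √(340² + 768²) = 839 Ω
∠Z = arctan(-768/340) = -66.1°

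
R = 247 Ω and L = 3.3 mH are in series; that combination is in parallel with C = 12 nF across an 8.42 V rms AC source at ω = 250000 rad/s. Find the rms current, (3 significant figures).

16.1 mA

X_L = ωL = 825 Ω
X_C = 1/(ωC) = 333 Ω
Branch 1 (R+jX_L): Z₁ = 247 + j825 Ω, |Z₁| = 861 Ω
Branch 2 (−jX_C): Z₂ = −j333 Ω
Parallel: Z = Z₁Z₂/(Z₁+Z₂), |Z| = 522 Ω, ∠Z = -80.0°
I = V/|Z| = 8.42/522 = 16.1 mA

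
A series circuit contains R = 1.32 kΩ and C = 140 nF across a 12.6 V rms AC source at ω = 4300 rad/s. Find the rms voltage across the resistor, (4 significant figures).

X_C = 1/(ωC) = 1661 Ω
Z = 1320 − j1661 Ω
|Z| = √(1320² + 1661²) = 2122 Ω
I = V/|Z| = 5.939 mA
V_R = I·|Z_R| = 0.005939 × 1320 = 7.839 V

7.839 V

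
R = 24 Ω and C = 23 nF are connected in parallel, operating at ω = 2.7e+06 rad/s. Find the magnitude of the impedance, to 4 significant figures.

13.37 Ω

X_C = 1/(ωC) = 16.10 Ω
Parallel: admittances add. Y = 1/R + jωC
Y = (0.04167 + j0.06210) S
|Y| = 0.07478 S → |Z| = 1/|Y| = 13.37 Ω, ∠Z = −∠Y = -56.14°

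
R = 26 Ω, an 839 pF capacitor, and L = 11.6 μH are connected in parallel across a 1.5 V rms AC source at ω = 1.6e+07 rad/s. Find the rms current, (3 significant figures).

X_L = ωL = 186 Ω
X_C = 1/(ωC) = 74.5 Ω
Parallel: admittances add. Y = 1/R + 1/(jωL) + jωC
Y = (0.0385 + j0.00804) S
|Y| = 0.0393 S → |Z| = 1/|Y| = 25.5 Ω, ∠Z = −∠Y = -11.8°
I = V/|Z| = 1.5/25.5 = 58.9 mA

58.9 mA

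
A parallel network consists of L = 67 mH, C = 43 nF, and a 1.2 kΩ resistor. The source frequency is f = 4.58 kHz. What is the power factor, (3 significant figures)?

0.757

ω = 2πf = 28780 rad/s
X_L = ωL = 1930 Ω
X_C = 1/(ωC) = 808 Ω
Parallel: admittances add. Y = 1/R + 1/(jωL) + jωC
Y = (0.000833 + j0.000719) S
|Y| = 0.00110 S → |Z| = 1/|Y| = 909 Ω, ∠Z = −∠Y = -40.8°
cos φ = cos(-40.8°) = 0.757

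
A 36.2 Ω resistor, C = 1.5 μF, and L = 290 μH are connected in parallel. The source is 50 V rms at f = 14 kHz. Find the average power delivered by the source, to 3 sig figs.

ω = 2πf = 87960 rad/s
X_L = ωL = 25.5 Ω
X_C = 1/(ωC) = 7.58 Ω
Parallel: admittances add. Y = 1/R + 1/(jωL) + jωC
Y = (0.0276 + j0.0927) S
|Y| = 0.0968 S → |Z| = 1/|Y| = 10.3 Ω, ∠Z = −∠Y = -73.4°
I = V/|Z| = 4.84 A
P = VI cos φ = 50 × 4.84 × cos(-73.4°) = 69.1 W

69.1 W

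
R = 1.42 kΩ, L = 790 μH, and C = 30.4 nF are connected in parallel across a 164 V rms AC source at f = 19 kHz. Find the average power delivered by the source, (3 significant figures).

18.9 W

ω = 2πf = 119400 rad/s
X_L = ωL = 94.3 Ω
X_C = 1/(ωC) = 276 Ω
Parallel: admittances add. Y = 1/R + 1/(jωL) + jωC
Y = (0.000704 − j0.00697) S
|Y| = 0.00701 S → |Z| = 1/|Y| = 143 Ω, ∠Z = −∠Y = 84.2°
I = V/|Z| = 1.15 A
P = VI cos φ = 164 × 1.15 × cos(84.2°) = 18.9 W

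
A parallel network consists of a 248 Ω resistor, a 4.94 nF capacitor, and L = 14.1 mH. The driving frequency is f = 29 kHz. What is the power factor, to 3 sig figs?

0.992

ω = 2πf = 182200 rad/s
X_L = ωL = 2570 Ω
X_C = 1/(ωC) = 1110 Ω
Parallel: admittances add. Y = 1/R + 1/(jωL) + jωC
Y = (0.00403 + j0.000511) S
|Y| = 0.00406 S → |Z| = 1/|Y| = 246 Ω, ∠Z = −∠Y = -7.22°
cos φ = cos(-7.22°) = 0.992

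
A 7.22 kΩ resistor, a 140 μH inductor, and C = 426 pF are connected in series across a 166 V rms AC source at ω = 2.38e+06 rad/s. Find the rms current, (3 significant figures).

X_L = ωL = 333 Ω
X_C = 1/(ωC) = 986 Ω
Net reactance X = X_L − X_C = -653 Ω
Z = 7220 − j653 Ω
|Z| = √(7220² + 653²) = 7250 Ω
I = V/|Z| = 166/7250 = 22.9 mA

22.9 mA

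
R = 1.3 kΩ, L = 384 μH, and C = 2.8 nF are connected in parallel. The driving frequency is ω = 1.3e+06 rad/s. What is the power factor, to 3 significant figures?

X_L = ωL = 499 Ω
X_C = 1/(ωC) = 275 Ω
Parallel: admittances add. Y = 1/R + 1/(jωL) + jωC
Y = (0.000769 + j0.00164) S
|Y| = 0.00181 S → |Z| = 1/|Y| = 553 Ω, ∠Z = −∠Y = -64.8°
cos φ = cos(-64.8°) = 0.425

0.425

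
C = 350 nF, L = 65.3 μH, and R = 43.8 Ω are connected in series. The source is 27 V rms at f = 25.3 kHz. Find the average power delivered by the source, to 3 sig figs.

ω = 2πf = 159000 rad/s
X_L = ωL = 10.4 Ω
X_C = 1/(ωC) = 18.0 Ω
Net reactance X = X_L − X_C = -7.59 Ω
Z = 43.8 − j7.59 Ω
|Z| = √(43.8² + 7.59²) = 44.5 Ω
∠Z = arctan(-7.59/43.8) = -9.83°
I = V/|Z| = 607 mA
P = VI cos φ = 27 × 0.607 × cos(-9.83°) = 16.2 W

16.2 W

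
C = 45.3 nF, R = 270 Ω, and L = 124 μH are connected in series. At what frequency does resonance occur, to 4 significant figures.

ω₀ = 1/√(LC) = 1/√(0.000124 × 4.53e-08) = 421900 rad/s
f₀ = ω₀/(2π) = 67.15 kHz

67.15 kHz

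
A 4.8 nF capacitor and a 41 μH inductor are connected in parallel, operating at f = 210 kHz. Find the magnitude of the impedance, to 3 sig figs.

82.3 Ω

ω = 2πf = 1.319e+06 rad/s
X_L = ωL = 54.1 Ω
X_C = 1/(ωC) = 158 Ω
Parallel: admittances add. Y = 1/(jωL) + jωC
Y = (0 − j0.0122) S
|Y| = 0.0122 S → |Z| = 1/|Y| = 82.3 Ω, ∠Z = −∠Y = 90.0°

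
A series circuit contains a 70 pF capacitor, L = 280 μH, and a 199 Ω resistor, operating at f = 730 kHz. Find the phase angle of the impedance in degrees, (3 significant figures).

ω = 2πf = 4.587e+06 rad/s
X_L = ωL = 1280 Ω
X_C = 1/(ωC) = 3110 Ω
Net reactance X = X_L − X_C = -1830 Ω
Z = 199 − j1830 Ω
|Z| = √(199² + 1830²) = 1840 Ω
∠Z = arctan(-1830/199) = -83.8°

-83.8°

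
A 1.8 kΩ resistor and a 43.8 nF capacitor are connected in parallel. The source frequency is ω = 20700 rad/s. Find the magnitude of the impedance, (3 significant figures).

X_C = 1/(ωC) = 1100 Ω
Parallel: admittances add. Y = 1/R + jωC
Y = (0.000556 + j0.000907) S
|Y| = 0.00106 S → |Z| = 1/|Y| = 940 Ω, ∠Z = −∠Y = -58.5°

940 Ω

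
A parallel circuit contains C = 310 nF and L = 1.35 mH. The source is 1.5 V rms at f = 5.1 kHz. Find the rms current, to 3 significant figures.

ω = 2πf = 32040 rad/s
X_L = ωL = 43.3 Ω
X_C = 1/(ωC) = 101 Ω
Parallel: admittances add. Y = 1/(jωL) + jωC
Y = (0 − j0.0132) S
|Y| = 0.0132 S → |Z| = 1/|Y| = 75.9 Ω, ∠Z = −∠Y = 90.0°
I = V/|Z| = 1.5/75.9 = 19.8 mA

19.8 mA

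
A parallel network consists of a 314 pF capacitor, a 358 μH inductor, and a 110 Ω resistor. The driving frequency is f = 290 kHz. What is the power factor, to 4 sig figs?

0.9945

ω = 2πf = 1.822e+06 rad/s
X_L = ωL = 652.3 Ω
X_C = 1/(ωC) = 1748 Ω
Parallel: admittances add. Y = 1/R + 1/(jωL) + jωC
Y = (0.009091 − j0.0009608) S
|Y| = 0.009142 S → |Z| = 1/|Y| = 109.4 Ω, ∠Z = −∠Y = 6.033°
cos φ = cos(6.033°) = 0.9945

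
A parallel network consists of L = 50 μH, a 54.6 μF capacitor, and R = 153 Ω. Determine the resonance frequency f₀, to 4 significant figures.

ω₀ = 1/√(LC) = 1/√(5e-05 × 5.46e-05) = 19140 rad/s
f₀ = ω₀/(2π) = 3.046 kHz

3.046 kHz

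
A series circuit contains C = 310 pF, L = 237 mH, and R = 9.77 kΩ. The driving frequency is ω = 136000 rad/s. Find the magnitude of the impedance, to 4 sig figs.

X_L = ωL = 32230 Ω
X_C = 1/(ωC) = 23720 Ω
Net reactance X = X_L − X_C = 8513 Ω
Z = 9770 + j8513 Ω
|Z| = √(9770² + 8513²) = 12960 Ω

12960 Ω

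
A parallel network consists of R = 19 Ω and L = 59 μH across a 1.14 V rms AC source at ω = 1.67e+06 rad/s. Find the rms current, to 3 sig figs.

X_L = ωL = 98.5 Ω
Parallel: admittances add. Y = 1/R + 1/(jωL)
Y = (0.0526 − j0.0101) S
|Y| = 0.0536 S → |Z| = 1/|Y| = 18.7 Ω, ∠Z = −∠Y = 10.9°
I = V/|Z| = 1.14/18.7 = 61.1 mA

61.1 mA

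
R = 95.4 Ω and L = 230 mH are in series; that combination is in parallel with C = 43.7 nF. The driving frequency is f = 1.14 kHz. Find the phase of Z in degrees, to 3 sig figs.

ω = 2πf = 7163 rad/s
X_L = ωL = 1650 Ω
X_C = 1/(ωC) = 3190 Ω
Branch 1 (R+jX_L): Z₁ = 95.4 + j1650 Ω, |Z₁| = 1650 Ω
Branch 2 (−jX_C): Z₂ = −j3190 Ω
Parallel: Z = Z₁Z₂/(Z₁+Z₂), |Z| = 3400 Ω, ∠Z = 83.2°

83.2°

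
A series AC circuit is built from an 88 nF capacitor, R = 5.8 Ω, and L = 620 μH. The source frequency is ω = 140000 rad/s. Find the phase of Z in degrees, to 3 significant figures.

X_L = ωL = 86.8 Ω
X_C = 1/(ωC) = 81.2 Ω
Net reactance X = X_L − X_C = 5.63 Ω
Z = 5.80 + j5.63 Ω
|Z| = √(5.80² + 5.63²) = 8.08 Ω
∠Z = arctan(5.63/5.80) = 44.2°

44.2°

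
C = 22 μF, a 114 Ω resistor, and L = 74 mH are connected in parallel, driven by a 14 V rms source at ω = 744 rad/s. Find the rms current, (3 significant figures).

X_L = ωL = 55.1 Ω
X_C = 1/(ωC) = 61.1 Ω
Parallel: admittances add. Y = 1/R + 1/(jωL) + jωC
Y = (0.00877 − j0.00180) S
|Y| = 0.00895 S → |Z| = 1/|Y| = 112 Ω, ∠Z = −∠Y = 11.6°
I = V/|Z| = 14/112 = 125 mA

125 mA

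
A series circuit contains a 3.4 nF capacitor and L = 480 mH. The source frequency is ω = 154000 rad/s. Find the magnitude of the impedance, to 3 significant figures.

72000 Ω

X_L = ωL = 73900 Ω
X_C = 1/(ωC) = 1910 Ω
Net reactance X = X_L − X_C = 72000 Ω
Z = j72000 Ω
|Z| = √(0² + 72000²) = 72000 Ω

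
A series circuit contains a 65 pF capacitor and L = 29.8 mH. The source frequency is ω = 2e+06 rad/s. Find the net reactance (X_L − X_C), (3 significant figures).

X_L = ωL = 59600 Ω
X_C = 1/(ωC) = 7690 Ω
X = 59600 − 7690 = 51900 Ω

51900 Ω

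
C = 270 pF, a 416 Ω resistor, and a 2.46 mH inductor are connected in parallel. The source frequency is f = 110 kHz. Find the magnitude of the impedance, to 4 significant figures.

ω = 2πf = 691200 rad/s
X_L = ωL = 1700 Ω
X_C = 1/(ωC) = 5359 Ω
Parallel: admittances add. Y = 1/R + 1/(jωL) + jωC
Y = (0.002404 − j0.0004015) S
|Y| = 0.002437 S → |Z| = 1/|Y| = 410.3 Ω, ∠Z = −∠Y = 9.483°

410.3 Ω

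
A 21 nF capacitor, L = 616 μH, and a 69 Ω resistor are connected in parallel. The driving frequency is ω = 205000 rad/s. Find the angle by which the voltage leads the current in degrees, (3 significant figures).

X_L = ωL = 126 Ω
X_C = 1/(ωC) = 232 Ω
Parallel: admittances add. Y = 1/R + 1/(jωL) + jωC
Y = (0.0145 − j0.00361) S
|Y| = 0.0149 S → |Z| = 1/|Y| = 66.9 Ω, ∠Z = −∠Y = 14.0°

14.0°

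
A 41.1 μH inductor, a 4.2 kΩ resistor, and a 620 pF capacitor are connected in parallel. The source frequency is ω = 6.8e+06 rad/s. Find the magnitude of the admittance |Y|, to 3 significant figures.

681 μS

X_L = ωL = 279 Ω
X_C = 1/(ωC) = 237 Ω
Parallel: admittances add. Y = 1/R + 1/(jωL) + jωC
Y = (0.000238 + j0.000638) S
|Y| = 0.000681 S → |Z| = 1/|Y| = 1470 Ω, ∠Z = −∠Y = -69.5°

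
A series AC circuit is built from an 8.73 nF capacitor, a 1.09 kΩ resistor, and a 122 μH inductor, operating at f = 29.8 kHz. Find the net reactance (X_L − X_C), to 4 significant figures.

-588.9 Ω

ω = 2πf = 187200 rad/s
X_L = ωL = 22.84 Ω
X_C = 1/(ωC) = 611.8 Ω
X = 22.84 − 611.8 = -588.9 Ω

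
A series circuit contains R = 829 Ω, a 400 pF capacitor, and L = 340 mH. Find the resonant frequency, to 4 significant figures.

13.65 kHz

ω₀ = 1/√(LC) = 1/√(0.34 × 4e-10) = 85750 rad/s
f₀ = ω₀/(2π) = 13.65 kHz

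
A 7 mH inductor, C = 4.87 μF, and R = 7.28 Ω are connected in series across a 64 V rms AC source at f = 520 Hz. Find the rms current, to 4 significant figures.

ω = 2πf = 3267 rad/s
X_L = ωL = 22.87 Ω
X_C = 1/(ωC) = 62.85 Ω
Net reactance X = X_L − X_C = -39.98 Ω
Z = 7.280 − j39.98 Ω
|Z| = √(7.280² + 39.98²) = 40.63 Ω
I = V/|Z| = 64/40.63 = 1.575 A

1.575 A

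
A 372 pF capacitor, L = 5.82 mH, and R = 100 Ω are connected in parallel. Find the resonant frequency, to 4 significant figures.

ω₀ = 1/√(LC) = 1/√(0.00582 × 3.72e-10) = 679600 rad/s
f₀ = ω₀/(2π) = 108.2 kHz

108.2 kHz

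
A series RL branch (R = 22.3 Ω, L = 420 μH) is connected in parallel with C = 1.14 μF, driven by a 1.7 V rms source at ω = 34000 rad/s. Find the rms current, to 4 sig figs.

62.46 mA

X_L = ωL = 14.28 Ω
X_C = 1/(ωC) = 25.80 Ω
Branch 1 (R+jX_L): Z₁ = 22.30 + j14.28 Ω, |Z₁| = 26.48 Ω
Branch 2 (−jX_C): Z₂ = −j25.80 Ω
Parallel: Z = Z₁Z₂/(Z₁+Z₂), |Z| = 27.22 Ω, ∠Z = -30.05°
I = V/|Z| = 1.7/27.22 = 62.46 mA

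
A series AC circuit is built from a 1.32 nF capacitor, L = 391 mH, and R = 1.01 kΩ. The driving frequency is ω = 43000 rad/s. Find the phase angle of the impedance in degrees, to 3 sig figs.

-38.6°

X_L = ωL = 16800 Ω
X_C = 1/(ωC) = 17600 Ω
Net reactance X = X_L − X_C = -805 Ω
Z = 1010 − j805 Ω
|Z| = √(1010² + 805²) = 1290 Ω
∠Z = arctan(-805/1010) = -38.6°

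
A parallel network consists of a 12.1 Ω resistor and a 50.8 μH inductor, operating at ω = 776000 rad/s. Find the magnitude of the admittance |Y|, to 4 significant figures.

86.45 mS

X_L = ωL = 39.42 Ω
Parallel: admittances add. Y = 1/R + 1/(jωL)
Y = (0.08264 − j0.02537) S
|Y| = 0.08645 S → |Z| = 1/|Y| = 11.57 Ω, ∠Z = −∠Y = 17.06°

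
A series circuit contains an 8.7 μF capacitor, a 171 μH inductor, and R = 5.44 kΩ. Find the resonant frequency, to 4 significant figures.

4.126 kHz

ω₀ = 1/√(LC) = 1/√(0.000171 × 8.7e-06) = 25930 rad/s
f₀ = ω₀/(2π) = 4.126 kHz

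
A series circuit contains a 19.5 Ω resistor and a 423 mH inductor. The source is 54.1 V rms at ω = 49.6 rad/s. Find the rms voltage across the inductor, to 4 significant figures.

X_L = ωL = 20.98 Ω
Z = 19.50 + j20.98 Ω
|Z| = √(19.50² + 20.98²) = 28.64 Ω
I = V/|Z| = 1.889 A
V_L = I·|Z_L| = 1.889 × 20.98 = 39.63 V

39.63 V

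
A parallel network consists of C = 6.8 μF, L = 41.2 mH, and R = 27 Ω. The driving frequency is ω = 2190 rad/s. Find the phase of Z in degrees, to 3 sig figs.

-5.87°

X_L = ωL = 90.2 Ω
X_C = 1/(ωC) = 67.2 Ω
Parallel: admittances add. Y = 1/R + 1/(jωL) + jωC
Y = (0.0370 + j0.00381) S
|Y| = 0.0372 S → |Z| = 1/|Y| = 26.9 Ω, ∠Z = −∠Y = -5.87°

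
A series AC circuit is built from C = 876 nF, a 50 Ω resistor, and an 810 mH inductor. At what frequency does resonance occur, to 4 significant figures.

188.9 Hz

ω₀ = 1/√(LC) = 1/√(0.81 × 8.76e-07) = 1187 rad/s
f₀ = ω₀/(2π) = 188.9 Hz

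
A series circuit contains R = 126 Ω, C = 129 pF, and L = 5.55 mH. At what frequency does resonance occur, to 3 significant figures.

188 kHz

ω₀ = 1/√(LC) = 1/√(0.00555 × 1.29e-10) = 1.182e+06 rad/s
f₀ = ω₀/(2π) = 188 kHz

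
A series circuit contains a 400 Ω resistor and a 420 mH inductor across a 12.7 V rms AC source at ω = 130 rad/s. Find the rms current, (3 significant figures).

X_L = ωL = 54.6 Ω
Z = 400 + j54.6 Ω
|Z| = √(400² + 54.6²) = 404 Ω
I = V/|Z| = 12.7/404 = 31.5 mA

31.5 mA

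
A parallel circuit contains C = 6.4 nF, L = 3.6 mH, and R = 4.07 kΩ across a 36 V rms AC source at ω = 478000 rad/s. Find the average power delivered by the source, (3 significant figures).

X_L = ωL = 1720 Ω
X_C = 1/(ωC) = 327 Ω
Parallel: admittances add. Y = 1/R + 1/(jωL) + jωC
Y = (0.000246 + j0.00248) S
|Y| = 0.00249 S → |Z| = 1/|Y| = 402 Ω, ∠Z = −∠Y = -84.3°
I = V/|Z| = 89.6 mA
P = VI cos φ = 36 × 0.0896 × cos(-84.3°) = 318 mW

318 mW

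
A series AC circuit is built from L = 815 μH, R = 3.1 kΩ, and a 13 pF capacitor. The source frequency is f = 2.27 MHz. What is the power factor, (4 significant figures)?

0.4454

ω = 2πf = 1.426e+07 rad/s
X_L = ωL = 11620 Ω
X_C = 1/(ωC) = 5393 Ω
Net reactance X = X_L − X_C = 6231 Ω
Z = 3100 + j6231 Ω
|Z| = √(3100² + 6231²) = 6960 Ω
∠Z = arctan(6231/3100) = 63.55°
cos φ = cos(63.55°) = 0.4454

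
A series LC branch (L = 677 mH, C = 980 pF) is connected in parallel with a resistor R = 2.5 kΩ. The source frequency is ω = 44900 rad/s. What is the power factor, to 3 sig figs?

0.951

X_L = ωL = 30400 Ω
X_C = 1/(ωC) = 22700 Ω
Branch 1: Z₁ = R = 2500 Ω
Branch 2 (series LC): Z₂ = j(X_L − X_C) = j7670 Ω
Parallel: Z = Z₁Z₂/(Z₁+Z₂), |Z| = 2380 Ω, ∠Z = 18.1°
cos φ = cos(18.1°) = 0.951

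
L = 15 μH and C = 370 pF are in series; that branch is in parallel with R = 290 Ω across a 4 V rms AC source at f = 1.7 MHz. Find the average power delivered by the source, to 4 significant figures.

ω = 2πf = 1.068e+07 rad/s
X_L = ωL = 160.2 Ω
X_C = 1/(ωC) = 253.0 Ω
Branch 1: Z₁ = R = 290.0 Ω
Branch 2 (series LC): Z₂ = j(X_L − X_C) = −j92.81 Ω
Parallel: Z = Z₁Z₂/(Z₁+Z₂), |Z| = 88.39 Ω, ∠Z = -72.25°
I = V/|Z| = 45.25 mA
P = VI cos φ = 4 × 0.04525 × cos(-72.25°) = 55.17 mW

55.17 mW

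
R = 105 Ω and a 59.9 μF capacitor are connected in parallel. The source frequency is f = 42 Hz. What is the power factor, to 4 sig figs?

ω = 2πf = 263.9 rad/s
X_C = 1/(ωC) = 63.26 Ω
Parallel: admittances add. Y = 1/R + jωC
Y = (0.009524 + j0.01581) S
|Y| = 0.01845 S → |Z| = 1/|Y| = 54.19 Ω, ∠Z = −∠Y = -58.93°
cos φ = cos(-58.93°) = 0.5161

0.5161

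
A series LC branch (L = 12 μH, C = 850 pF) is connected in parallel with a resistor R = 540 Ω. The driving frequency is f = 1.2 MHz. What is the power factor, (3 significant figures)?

0.121

ω = 2πf = 7.54e+06 rad/s
X_L = ωL = 90.5 Ω
X_C = 1/(ωC) = 156 Ω
Branch 1: Z₁ = R = 540 Ω
Branch 2 (series LC): Z₂ = j(X_L − X_C) = −j65.6 Ω
Parallel: Z = Z₁Z₂/(Z₁+Z₂), |Z| = 65.1 Ω, ∠Z = -83.1°
cos φ = cos(-83.1°) = 0.121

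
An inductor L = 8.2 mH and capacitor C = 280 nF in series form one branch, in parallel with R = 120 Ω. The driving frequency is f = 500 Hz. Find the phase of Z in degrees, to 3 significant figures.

ω = 2πf = 3142 rad/s
X_L = ωL = 25.8 Ω
X_C = 1/(ωC) = 1140 Ω
Branch 1: Z₁ = R = 120 Ω
Branch 2 (series LC): Z₂ = j(X_L − X_C) = −j1110 Ω
Parallel: Z = Z₁Z₂/(Z₁+Z₂), |Z| = 119 Ω, ∠Z = -6.16°

-6.16°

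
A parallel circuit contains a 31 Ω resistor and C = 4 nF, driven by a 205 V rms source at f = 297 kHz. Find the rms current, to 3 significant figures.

ω = 2πf = 1.866e+06 rad/s
X_C = 1/(ωC) = 134 Ω
Parallel: admittances add. Y = 1/R + jωC
Y = (0.0323 + j0.00746) S
|Y| = 0.0331 S → |Z| = 1/|Y| = 30.2 Ω, ∠Z = −∠Y = -13.0°
I = V/|Z| = 205/30.2 = 6.79 A

6.79 A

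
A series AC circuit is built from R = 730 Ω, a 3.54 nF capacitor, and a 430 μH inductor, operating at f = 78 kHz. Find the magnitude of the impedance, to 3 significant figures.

ω = 2πf = 490100 rad/s
X_L = ωL = 211 Ω
X_C = 1/(ωC) = 576 Ω
Net reactance X = X_L − X_C = -366 Ω
Z = 730 − j366 Ω
|Z| = √(730² + 366²) = 816 Ω

816 Ω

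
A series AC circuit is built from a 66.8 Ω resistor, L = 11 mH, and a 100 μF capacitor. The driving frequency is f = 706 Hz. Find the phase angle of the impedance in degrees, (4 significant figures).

34.87°

ω = 2πf = 4436 rad/s
X_L = ωL = 48.80 Ω
X_C = 1/(ωC) = 2.254 Ω
Net reactance X = X_L − X_C = 46.54 Ω
Z = 66.80 + j46.54 Ω
|Z| = √(66.80² + 46.54²) = 81.41 Ω
∠Z = arctan(46.54/66.80) = 34.87°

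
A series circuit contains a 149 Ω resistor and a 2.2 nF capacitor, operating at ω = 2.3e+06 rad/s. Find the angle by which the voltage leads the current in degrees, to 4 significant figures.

-52.99°

X_C = 1/(ωC) = 197.6 Ω
Z = 149.0 − j197.6 Ω
|Z| = √(149.0² + 197.6²) = 247.5 Ω
∠Z = arctan(-197.6/149.0) = -52.99°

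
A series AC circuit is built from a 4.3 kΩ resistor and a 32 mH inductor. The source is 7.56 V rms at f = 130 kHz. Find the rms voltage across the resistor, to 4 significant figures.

ω = 2πf = 816800 rad/s
X_L = ωL = 26140 Ω
Z = 4300 + j26140 Ω
|Z| = √(4300² + 26140²) = 26490 Ω
I = V/|Z| = 285.4 μA
V_R = I·|Z_R| = 0.0002854 × 4300 = 1.227 V

1.227 V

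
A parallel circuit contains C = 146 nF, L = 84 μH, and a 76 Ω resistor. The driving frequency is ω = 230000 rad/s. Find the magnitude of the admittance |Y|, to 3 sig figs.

22.4 mS

X_L = ωL = 19.3 Ω
X_C = 1/(ωC) = 29.8 Ω
Parallel: admittances add. Y = 1/R + 1/(jωL) + jωC
Y = (0.0132 − j0.0182) S
|Y| = 0.0224 S → |Z| = 1/|Y| = 44.6 Ω, ∠Z = −∠Y = 54.1°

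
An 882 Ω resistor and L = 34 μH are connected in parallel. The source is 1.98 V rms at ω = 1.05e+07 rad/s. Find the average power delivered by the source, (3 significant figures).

4.44 mW

X_L = ωL = 357 Ω
Parallel: admittances add. Y = 1/R + 1/(jωL)
Y = (0.00113 − j0.00280) S
|Y| = 0.00302 S → |Z| = 1/|Y| = 331 Ω, ∠Z = −∠Y = 68.0°
I = V/|Z| = 5.98 mA
P = VI cos φ = 1.98 × 0.00598 × cos(68.0°) = 4.44 mW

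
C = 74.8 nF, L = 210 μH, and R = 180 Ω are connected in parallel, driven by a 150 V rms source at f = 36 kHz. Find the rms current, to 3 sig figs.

1.04 A

ω = 2πf = 226200 rad/s
X_L = ωL = 47.5 Ω
X_C = 1/(ωC) = 59.1 Ω
Parallel: admittances add. Y = 1/R + 1/(jωL) + jωC
Y = (0.00556 − j0.00413) S
|Y| = 0.00692 S → |Z| = 1/|Y| = 144 Ω, ∠Z = −∠Y = 36.6°
I = V/|Z| = 150/144 = 1.04 A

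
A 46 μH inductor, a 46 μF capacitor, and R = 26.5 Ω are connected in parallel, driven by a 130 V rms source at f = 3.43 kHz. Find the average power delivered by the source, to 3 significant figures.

ω = 2πf = 21550 rad/s
X_L = ωL = 0.991 Ω
X_C = 1/(ωC) = 1.01 Ω
Parallel: admittances add. Y = 1/R + 1/(jωL) + jωC
Y = (0.0377 − j0.0174) S
|Y| = 0.0415 S → |Z| = 1/|Y| = 24.1 Ω, ∠Z = −∠Y = 24.7°
I = V/|Z| = 5.40 A
P = VI cos φ = 130 × 5.40 × cos(24.7°) = 638 W

638 W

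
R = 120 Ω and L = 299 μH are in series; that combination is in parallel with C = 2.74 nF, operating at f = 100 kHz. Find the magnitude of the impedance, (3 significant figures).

ω = 2πf = 628300 rad/s
X_L = ωL = 188 Ω
X_C = 1/(ωC) = 581 Ω
Branch 1 (R+jX_L): Z₁ = 120 + j188 Ω, |Z₁| = 223 Ω
Branch 2 (−jX_C): Z₂ = −j581 Ω
Parallel: Z = Z₁Z₂/(Z₁+Z₂), |Z| = 315 Ω, ∠Z = 40.5°

315 Ω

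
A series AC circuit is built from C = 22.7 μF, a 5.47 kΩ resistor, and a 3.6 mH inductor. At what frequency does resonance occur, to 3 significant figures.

557 Hz

ω₀ = 1/√(LC) = 1/√(0.0036 × 2.27e-05) = 3498 rad/s
f₀ = ω₀/(2π) = 557 Hz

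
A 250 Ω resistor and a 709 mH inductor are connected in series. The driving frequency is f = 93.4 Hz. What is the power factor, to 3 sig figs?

0.515

ω = 2πf = 586.8 rad/s
X_L = ωL = 416 Ω
Z = 250 + j416 Ω
|Z| = √(250² + 416²) = 485 Ω
∠Z = arctan(416/250) = 59.0°
cos φ = cos(59.0°) = 0.515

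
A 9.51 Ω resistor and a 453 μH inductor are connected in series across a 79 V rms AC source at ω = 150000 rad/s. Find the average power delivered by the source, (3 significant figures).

X_L = ωL = 68.0 Ω
Z = 9.51 + j68.0 Ω
|Z| = √(9.51² + 68.0²) = 68.6 Ω
∠Z = arctan(68.0/9.51) = 82.0°
I = V/|Z| = 1.15 A
P = VI cos φ = 79 × 1.15 × cos(82.0°) = 12.6 W

12.6 W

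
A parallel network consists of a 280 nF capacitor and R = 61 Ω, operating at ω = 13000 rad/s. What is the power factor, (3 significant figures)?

0.976

X_C = 1/(ωC) = 275 Ω
Parallel: admittances add. Y = 1/R + jωC
Y = (0.0164 + j0.00364) S
|Y| = 0.0168 S → |Z| = 1/|Y| = 59.5 Ω, ∠Z = −∠Y = -12.5°
cos φ = cos(-12.5°) = 0.976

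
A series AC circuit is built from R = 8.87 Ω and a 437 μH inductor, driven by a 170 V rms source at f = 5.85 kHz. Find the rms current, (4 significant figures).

ω = 2πf = 36760 rad/s
X_L = ωL = 16.06 Ω
Z = 8.870 + j16.06 Ω
|Z| = √(8.870² + 16.06²) = 18.35 Ω
I = V/|Z| = 170/18.35 = 9.265 A

9.265 A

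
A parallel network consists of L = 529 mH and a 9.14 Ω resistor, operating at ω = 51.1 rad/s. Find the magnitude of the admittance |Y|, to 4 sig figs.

115.5 mS

X_L = ωL = 27.03 Ω
Parallel: admittances add. Y = 1/R + 1/(jωL)
Y = (0.1094 − j0.03699) S
|Y| = 0.1155 S → |Z| = 1/|Y| = 8.658 Ω, ∠Z = −∠Y = 18.68°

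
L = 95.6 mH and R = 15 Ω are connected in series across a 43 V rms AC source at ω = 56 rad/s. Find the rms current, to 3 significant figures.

2.70 A

X_L = ωL = 5.35 Ω
Z = 15.0 + j5.35 Ω
|Z| = √(15.0² + 5.35²) = 15.9 Ω
I = V/|Z| = 43/15.9 = 2.70 A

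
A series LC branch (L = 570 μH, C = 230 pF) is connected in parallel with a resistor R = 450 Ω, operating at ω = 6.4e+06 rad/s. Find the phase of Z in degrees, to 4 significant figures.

8.620°

X_L = ωL = 3648 Ω
X_C = 1/(ωC) = 679.3 Ω
Branch 1: Z₁ = R = 450.0 Ω
Branch 2 (series LC): Z₂ = j(X_L − X_C) = j2969 Ω
Parallel: Z = Z₁Z₂/(Z₁+Z₂), |Z| = 444.9 Ω, ∠Z = 8.620°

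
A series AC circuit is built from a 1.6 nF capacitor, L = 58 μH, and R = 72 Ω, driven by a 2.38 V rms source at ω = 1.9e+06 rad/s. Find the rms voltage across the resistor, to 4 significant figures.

0.7441 V

X_L = ωL = 110.2 Ω
X_C = 1/(ωC) = 328.9 Ω
Net reactance X = X_L − X_C = -218.7 Ω
Z = 72.00 − j218.7 Ω
|Z| = √(72.00² + 218.7²) = 230.3 Ω
I = V/|Z| = 10.33 mA
V_R = I·|Z_R| = 0.01033 × 72.00 = 0.7441 V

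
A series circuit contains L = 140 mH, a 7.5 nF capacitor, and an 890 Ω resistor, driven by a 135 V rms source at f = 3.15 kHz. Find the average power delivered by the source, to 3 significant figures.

982 mW

ω = 2πf = 19790 rad/s
X_L = ωL = 2770 Ω
X_C = 1/(ωC) = 6740 Ω
Net reactance X = X_L − X_C = -3970 Ω
Z = 890 − j3970 Ω
|Z| = √(890² + 3970²) = 4060 Ω
∠Z = arctan(-3970/890) = -77.4°
I = V/|Z| = 33.2 mA
P = VI cos φ = 135 × 0.0332 × cos(-77.4°) = 982 mW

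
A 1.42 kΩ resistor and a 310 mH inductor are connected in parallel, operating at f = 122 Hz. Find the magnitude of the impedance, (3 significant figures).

ω = 2πf = 766.5 rad/s
X_L = ωL = 238 Ω
Parallel: admittances add. Y = 1/R + 1/(jωL)
Y = (0.000704 − j0.00421) S
|Y| = 0.00427 S → |Z| = 1/|Y| = 234 Ω, ∠Z = −∠Y = 80.5°

234 Ω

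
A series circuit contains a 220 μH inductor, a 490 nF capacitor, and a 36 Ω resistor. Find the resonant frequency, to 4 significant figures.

ω₀ = 1/√(LC) = 1/√(0.00022 × 4.9e-07) = 96310 rad/s
f₀ = ω₀/(2π) = 15.33 kHz

15.33 kHz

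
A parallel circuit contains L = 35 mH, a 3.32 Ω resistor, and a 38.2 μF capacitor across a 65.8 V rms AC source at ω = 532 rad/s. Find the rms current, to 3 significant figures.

19.9 A

X_L = ωL = 18.6 Ω
X_C = 1/(ωC) = 49.2 Ω
Parallel: admittances add. Y = 1/R + 1/(jωL) + jωC
Y = (0.301 − j0.0334) S
|Y| = 0.303 S → |Z| = 1/|Y| = 3.30 Ω, ∠Z = −∠Y = 6.32°
I = V/|Z| = 65.8/3.30 = 19.9 A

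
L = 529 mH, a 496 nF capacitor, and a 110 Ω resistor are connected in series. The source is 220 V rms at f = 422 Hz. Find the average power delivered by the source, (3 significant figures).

ω = 2πf = 2652 rad/s
X_L = ωL = 1400 Ω
X_C = 1/(ωC) = 760 Ω
Net reactance X = X_L − X_C = 642 Ω
Z = 110 + j642 Ω
|Z| = √(110² + 642²) = 652 Ω
∠Z = arctan(642/110) = 80.3°
I = V/|Z| = 338 mA
P = VI cos φ = 220 × 0.338 × cos(80.3°) = 12.5 W

12.5 W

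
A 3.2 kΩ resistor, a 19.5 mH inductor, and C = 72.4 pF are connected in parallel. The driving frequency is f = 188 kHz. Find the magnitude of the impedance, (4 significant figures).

ω = 2πf = 1.181e+06 rad/s
X_L = ωL = 23030 Ω
X_C = 1/(ωC) = 11690 Ω
Parallel: admittances add. Y = 1/R + 1/(jωL) + jωC
Y = (0.0003125 + j4.211e-05) S
|Y| = 0.0003153 S → |Z| = 1/|Y| = 3171 Ω, ∠Z = −∠Y = -7.674°

3171 Ω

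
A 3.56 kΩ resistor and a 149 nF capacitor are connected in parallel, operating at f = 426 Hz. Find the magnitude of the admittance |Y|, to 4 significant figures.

487.8 μS

ω = 2πf = 2677 rad/s
X_C = 1/(ωC) = 2507 Ω
Parallel: admittances add. Y = 1/R + jωC
Y = (0.0002809 + j0.0003988) S
|Y| = 0.0004878 S → |Z| = 1/|Y| = 2050 Ω, ∠Z = −∠Y = -54.84°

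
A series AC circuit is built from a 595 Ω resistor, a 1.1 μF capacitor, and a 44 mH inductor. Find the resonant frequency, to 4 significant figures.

723.4 Hz

ω₀ = 1/√(LC) = 1/√(0.044 × 1.1e-06) = 4545 rad/s
f₀ = ω₀/(2π) = 723.4 Hz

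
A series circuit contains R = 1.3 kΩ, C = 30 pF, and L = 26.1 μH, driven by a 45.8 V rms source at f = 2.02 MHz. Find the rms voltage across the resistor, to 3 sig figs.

22.6 V

ω = 2πf = 1.269e+07 rad/s
X_L = ωL = 331 Ω
X_C = 1/(ωC) = 2630 Ω
Net reactance X = X_L − X_C = -2300 Ω
Z = 1300 − j2300 Ω
|Z| = √(1300² + 2300²) = 2640 Ω
I = V/|Z| = 17.4 mA
V_R = I·|Z_R| = 0.0174 × 1300 = 22.6 V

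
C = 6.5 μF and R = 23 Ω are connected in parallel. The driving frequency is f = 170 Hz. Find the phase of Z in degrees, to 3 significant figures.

ω = 2πf = 1068 rad/s
X_C = 1/(ωC) = 144 Ω
Parallel: admittances add. Y = 1/R + jωC
Y = (0.0435 + j0.00694) S
|Y| = 0.0440 S → |Z| = 1/|Y| = 22.7 Ω, ∠Z = −∠Y = -9.07°

-9.07°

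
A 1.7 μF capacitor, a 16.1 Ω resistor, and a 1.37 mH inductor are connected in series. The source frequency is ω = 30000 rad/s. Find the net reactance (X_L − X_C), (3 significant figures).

21.5 Ω

X_L = ωL = 41.1 Ω
X_C = 1/(ωC) = 19.6 Ω
X = 41.1 − 19.6 = 21.5 Ω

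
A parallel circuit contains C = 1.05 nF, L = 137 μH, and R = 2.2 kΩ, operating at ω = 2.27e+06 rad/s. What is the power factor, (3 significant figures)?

0.479

X_L = ωL = 311 Ω
X_C = 1/(ωC) = 420 Ω
Parallel: admittances add. Y = 1/R + 1/(jωL) + jωC
Y = (0.000455 − j0.000832) S
|Y| = 0.000948 S → |Z| = 1/|Y| = 1050 Ω, ∠Z = −∠Y = 61.4°
cos φ = cos(61.4°) = 0.479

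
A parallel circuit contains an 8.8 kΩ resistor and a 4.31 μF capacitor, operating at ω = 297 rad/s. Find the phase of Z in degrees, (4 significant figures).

X_C = 1/(ωC) = 781.2 Ω
Parallel: admittances add. Y = 1/R + jωC
Y = (0.0001136 + j0.001280) S
|Y| = 0.001285 S → |Z| = 1/|Y| = 778.1 Ω, ∠Z = −∠Y = -84.93°

-84.93°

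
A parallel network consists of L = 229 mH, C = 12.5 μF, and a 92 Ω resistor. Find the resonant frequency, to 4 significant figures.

94.07 Hz

ω₀ = 1/√(LC) = 1/√(0.229 × 1.25e-05) = 591.1 rad/s
f₀ = ω₀/(2π) = 94.07 Hz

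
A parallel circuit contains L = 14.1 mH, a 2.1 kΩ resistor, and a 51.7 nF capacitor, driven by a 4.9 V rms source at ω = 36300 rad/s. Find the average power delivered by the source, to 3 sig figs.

X_L = ωL = 512 Ω
X_C = 1/(ωC) = 533 Ω
Parallel: admittances add. Y = 1/R + 1/(jωL) + jωC
Y = (0.000476 − j7.71e-05) S
|Y| = 0.000482 S → |Z| = 1/|Y| = 2070 Ω, ∠Z = −∠Y = 9.19°
I = V/|Z| = 2.36 mA
P = VI cos φ = 4.9 × 0.00236 × cos(9.19°) = 11.4 mW

11.4 mW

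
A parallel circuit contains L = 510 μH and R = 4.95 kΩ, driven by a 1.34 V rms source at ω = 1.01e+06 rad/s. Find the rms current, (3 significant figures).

2.62 mA

X_L = ωL = 515 Ω
Parallel: admittances add. Y = 1/R + 1/(jωL)
Y = (0.000202 − j0.00194) S
|Y| = 0.00195 S → |Z| = 1/|Y| = 512 Ω, ∠Z = −∠Y = 84.1°
I = V/|Z| = 1.34/512 = 2.62 mA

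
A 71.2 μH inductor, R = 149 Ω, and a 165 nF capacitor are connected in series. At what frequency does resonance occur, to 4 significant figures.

ω₀ = 1/√(LC) = 1/√(7.12e-05 × 1.65e-07) = 291800 rad/s
f₀ = ω₀/(2π) = 46.43 kHz

46.43 kHz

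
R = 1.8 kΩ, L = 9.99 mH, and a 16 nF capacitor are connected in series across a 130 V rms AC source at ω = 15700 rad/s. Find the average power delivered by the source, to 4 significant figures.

X_L = ωL = 156.8 Ω
X_C = 1/(ωC) = 3981 Ω
Net reactance X = X_L − X_C = -3824 Ω
Z = 1800 − j3824 Ω
|Z| = √(1800² + 3824²) = 4227 Ω
∠Z = arctan(-3824/1800) = -64.79°
I = V/|Z| = 30.76 mA
P = VI cos φ = 130 × 0.03076 × cos(-64.79°) = 1.703 W

1.703 W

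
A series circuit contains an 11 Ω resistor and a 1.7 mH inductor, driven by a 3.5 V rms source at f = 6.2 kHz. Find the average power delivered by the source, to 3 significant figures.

ω = 2πf = 38960 rad/s
X_L = ωL = 66.2 Ω
Z = 11.0 + j66.2 Ω
|Z| = √(11.0² + 66.2²) = 67.1 Ω
∠Z = arctan(66.2/11.0) = 80.6°
I = V/|Z| = 52.1 mA
P = VI cos φ = 3.5 × 0.0521 × cos(80.6°) = 29.9 mW

29.9 mW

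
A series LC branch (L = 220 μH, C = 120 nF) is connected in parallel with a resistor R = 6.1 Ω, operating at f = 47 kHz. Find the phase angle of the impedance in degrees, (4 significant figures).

9.425°

ω = 2πf = 295300 rad/s
X_L = ωL = 64.97 Ω
X_C = 1/(ωC) = 28.22 Ω
Branch 1: Z₁ = R = 6.100 Ω
Branch 2 (series LC): Z₂ = j(X_L − X_C) = j36.75 Ω
Parallel: Z = Z₁Z₂/(Z₁+Z₂), |Z| = 6.018 Ω, ∠Z = 9.425°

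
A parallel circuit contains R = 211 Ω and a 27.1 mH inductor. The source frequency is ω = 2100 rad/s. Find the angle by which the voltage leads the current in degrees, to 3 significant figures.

X_L = ωL = 56.9 Ω
Parallel: admittances add. Y = 1/R + 1/(jωL)
Y = (0.00474 − j0.0176) S
|Y| = 0.0182 S → |Z| = 1/|Y| = 54.9 Ω, ∠Z = −∠Y = 74.9°

74.9°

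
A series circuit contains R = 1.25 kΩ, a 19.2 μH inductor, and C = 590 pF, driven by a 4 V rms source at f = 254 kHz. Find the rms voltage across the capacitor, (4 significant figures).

ω = 2πf = 1.596e+06 rad/s
X_L = ωL = 30.64 Ω
X_C = 1/(ωC) = 1062 Ω
Net reactance X = X_L − X_C = -1031 Ω
Z = 1250 − j1031 Ω
|Z| = √(1250² + 1031²) = 1621 Ω
I = V/|Z| = 2.468 mA
V_C = I·|Z_C| = 0.002468 × 1062 = 2.621 V

2.621 V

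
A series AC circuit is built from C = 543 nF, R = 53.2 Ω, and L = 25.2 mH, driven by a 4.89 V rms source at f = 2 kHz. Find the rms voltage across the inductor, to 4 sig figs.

ω = 2πf = 12570 rad/s
X_L = ωL = 316.7 Ω
X_C = 1/(ωC) = 146.6 Ω
Net reactance X = X_L − X_C = 170.1 Ω
Z = 53.20 + j170.1 Ω
|Z| = √(53.20² + 170.1²) = 178.2 Ω
I = V/|Z| = 27.43 mA
V_L = I·|Z_L| = 0.02743 × 316.7 = 8.688 V

8.688 V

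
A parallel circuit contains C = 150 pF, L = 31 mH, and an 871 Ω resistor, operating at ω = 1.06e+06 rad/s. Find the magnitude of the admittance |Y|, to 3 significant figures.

1.16 mS

X_L = ωL = 32900 Ω
X_C = 1/(ωC) = 6290 Ω
Parallel: admittances add. Y = 1/R + 1/(jωL) + jωC
Y = (0.00115 + j0.000129) S
|Y| = 0.00116 S → |Z| = 1/|Y| = 866 Ω, ∠Z = −∠Y = -6.39°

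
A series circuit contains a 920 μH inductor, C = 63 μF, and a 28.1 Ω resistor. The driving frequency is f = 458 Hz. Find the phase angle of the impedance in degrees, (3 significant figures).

ω = 2πf = 2878 rad/s
X_L = ωL = 2.65 Ω
X_C = 1/(ωC) = 5.52 Ω
Net reactance X = X_L − X_C = -2.87 Ω
Z = 28.1 − j2.87 Ω
|Z| = √(28.1² + 2.87²) = 28.2 Ω
∠Z = arctan(-2.87/28.1) = -5.83°

-5.83°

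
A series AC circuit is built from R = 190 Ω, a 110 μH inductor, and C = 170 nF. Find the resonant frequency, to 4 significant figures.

ω₀ = 1/√(LC) = 1/√(0.00011 × 1.7e-07) = 231200 rad/s
f₀ = ω₀/(2π) = 36.80 kHz

36.80 kHz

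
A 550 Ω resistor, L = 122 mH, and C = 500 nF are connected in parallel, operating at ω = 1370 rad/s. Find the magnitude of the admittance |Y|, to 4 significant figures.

X_L = ωL = 167.1 Ω
X_C = 1/(ωC) = 1460 Ω
Parallel: admittances add. Y = 1/R + 1/(jωL) + jωC
Y = (0.001818 − j0.005298) S
|Y| = 0.005601 S → |Z| = 1/|Y| = 178.5 Ω, ∠Z = −∠Y = 71.06°

5.601 mS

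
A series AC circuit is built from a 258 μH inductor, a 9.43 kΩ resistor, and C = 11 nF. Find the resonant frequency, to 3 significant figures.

ω₀ = 1/√(LC) = 1/√(0.000258 × 1.1e-08) = 593600 rad/s
f₀ = ω₀/(2π) = 94.5 kHz

94.5 kHz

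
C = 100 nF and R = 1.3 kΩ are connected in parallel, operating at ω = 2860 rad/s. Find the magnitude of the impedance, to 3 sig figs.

X_C = 1/(ωC) = 3500 Ω
Parallel: admittances add. Y = 1/R + jωC
Y = (0.000769 + j0.000286) S
|Y| = 0.000821 S → |Z| = 1/|Y| = 1220 Ω, ∠Z = −∠Y = -20.4°

1220 Ω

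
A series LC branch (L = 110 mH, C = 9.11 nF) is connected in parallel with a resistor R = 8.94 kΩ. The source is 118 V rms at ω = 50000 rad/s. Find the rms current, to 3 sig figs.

X_L = ωL = 5500 Ω
X_C = 1/(ωC) = 2200 Ω
Branch 1: Z₁ = R = 8940 Ω
Branch 2 (series LC): Z₂ = j(X_L − X_C) = j3300 Ω
Parallel: Z = Z₁Z₂/(Z₁+Z₂), |Z| = 3100 Ω, ∠Z = 69.7°
I = V/|Z| = 118/3100 = 38.1 mA

38.1 mA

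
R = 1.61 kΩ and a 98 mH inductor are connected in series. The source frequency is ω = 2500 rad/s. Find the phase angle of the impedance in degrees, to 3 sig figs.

8.65°

X_L = ωL = 245 Ω
Z = 1610 + j245 Ω
|Z| = √(1610² + 245²) = 1630 Ω
∠Z = arctan(245/1610) = 8.65°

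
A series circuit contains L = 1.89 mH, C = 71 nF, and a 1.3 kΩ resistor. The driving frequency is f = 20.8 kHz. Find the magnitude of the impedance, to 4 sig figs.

1307 Ω

ω = 2πf = 130700 rad/s
X_L = ωL = 247.0 Ω
X_C = 1/(ωC) = 107.8 Ω
Net reactance X = X_L − X_C = 139.2 Ω
Z = 1300 + j139.2 Ω
|Z| = √(1300² + 139.2²) = 1307 Ω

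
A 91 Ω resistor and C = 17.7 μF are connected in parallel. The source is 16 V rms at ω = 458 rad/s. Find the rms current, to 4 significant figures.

218.5 mA

X_C = 1/(ωC) = 123.4 Ω
Parallel: admittances add. Y = 1/R + jωC
Y = (0.01099 + j0.008107) S
|Y| = 0.01366 S → |Z| = 1/|Y| = 73.23 Ω, ∠Z = −∠Y = -36.42°
I = V/|Z| = 16/73.23 = 218.5 mA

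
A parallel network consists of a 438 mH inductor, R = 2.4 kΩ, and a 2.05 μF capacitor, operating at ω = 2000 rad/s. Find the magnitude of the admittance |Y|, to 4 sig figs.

X_L = ωL = 876.0 Ω
X_C = 1/(ωC) = 243.9 Ω
Parallel: admittances add. Y = 1/R + 1/(jωL) + jωC
Y = (0.0004167 + j0.002958) S
|Y| = 0.002988 S → |Z| = 1/|Y| = 334.7 Ω, ∠Z = −∠Y = -81.98°

2.988 mS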